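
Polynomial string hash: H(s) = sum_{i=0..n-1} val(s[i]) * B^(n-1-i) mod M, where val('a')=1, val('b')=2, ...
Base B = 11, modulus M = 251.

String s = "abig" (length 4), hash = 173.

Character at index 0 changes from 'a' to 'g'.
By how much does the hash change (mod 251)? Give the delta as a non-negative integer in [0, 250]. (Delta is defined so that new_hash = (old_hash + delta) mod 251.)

Answer: 205

Derivation:
Delta formula: (val(new) - val(old)) * B^(n-1-k) mod M
  val('g') - val('a') = 7 - 1 = 6
  B^(n-1-k) = 11^3 mod 251 = 76
  Delta = 6 * 76 mod 251 = 205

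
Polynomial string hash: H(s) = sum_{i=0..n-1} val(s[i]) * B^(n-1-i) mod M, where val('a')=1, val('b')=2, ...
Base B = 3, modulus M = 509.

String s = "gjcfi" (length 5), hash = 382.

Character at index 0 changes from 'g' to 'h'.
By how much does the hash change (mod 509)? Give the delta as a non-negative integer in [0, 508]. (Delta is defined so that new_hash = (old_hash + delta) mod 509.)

Delta formula: (val(new) - val(old)) * B^(n-1-k) mod M
  val('h') - val('g') = 8 - 7 = 1
  B^(n-1-k) = 3^4 mod 509 = 81
  Delta = 1 * 81 mod 509 = 81

Answer: 81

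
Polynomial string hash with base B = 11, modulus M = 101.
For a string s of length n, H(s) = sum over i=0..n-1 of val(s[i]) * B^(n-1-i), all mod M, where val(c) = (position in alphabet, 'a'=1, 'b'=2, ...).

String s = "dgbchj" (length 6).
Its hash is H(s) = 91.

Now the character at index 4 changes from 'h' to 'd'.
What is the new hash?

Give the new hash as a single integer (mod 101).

Answer: 47

Derivation:
val('h') = 8, val('d') = 4
Position k = 4, exponent = n-1-k = 1
B^1 mod M = 11^1 mod 101 = 11
Delta = (4 - 8) * 11 mod 101 = 57
New hash = (91 + 57) mod 101 = 47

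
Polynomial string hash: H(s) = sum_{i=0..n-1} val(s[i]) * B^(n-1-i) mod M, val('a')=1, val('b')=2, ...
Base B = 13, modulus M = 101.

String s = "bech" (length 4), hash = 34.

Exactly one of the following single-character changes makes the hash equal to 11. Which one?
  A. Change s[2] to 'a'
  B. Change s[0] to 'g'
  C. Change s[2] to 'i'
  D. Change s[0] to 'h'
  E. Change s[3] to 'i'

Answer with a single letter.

Option A: s[2]='c'->'a', delta=(1-3)*13^1 mod 101 = 75, hash=34+75 mod 101 = 8
Option B: s[0]='b'->'g', delta=(7-2)*13^3 mod 101 = 77, hash=34+77 mod 101 = 10
Option C: s[2]='c'->'i', delta=(9-3)*13^1 mod 101 = 78, hash=34+78 mod 101 = 11 <-- target
Option D: s[0]='b'->'h', delta=(8-2)*13^3 mod 101 = 52, hash=34+52 mod 101 = 86
Option E: s[3]='h'->'i', delta=(9-8)*13^0 mod 101 = 1, hash=34+1 mod 101 = 35

Answer: C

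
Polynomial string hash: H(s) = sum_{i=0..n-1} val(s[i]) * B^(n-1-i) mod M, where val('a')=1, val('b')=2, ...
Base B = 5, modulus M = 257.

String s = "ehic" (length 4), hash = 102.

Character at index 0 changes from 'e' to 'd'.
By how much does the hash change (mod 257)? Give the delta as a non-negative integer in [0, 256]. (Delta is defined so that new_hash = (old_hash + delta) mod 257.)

Delta formula: (val(new) - val(old)) * B^(n-1-k) mod M
  val('d') - val('e') = 4 - 5 = -1
  B^(n-1-k) = 5^3 mod 257 = 125
  Delta = -1 * 125 mod 257 = 132

Answer: 132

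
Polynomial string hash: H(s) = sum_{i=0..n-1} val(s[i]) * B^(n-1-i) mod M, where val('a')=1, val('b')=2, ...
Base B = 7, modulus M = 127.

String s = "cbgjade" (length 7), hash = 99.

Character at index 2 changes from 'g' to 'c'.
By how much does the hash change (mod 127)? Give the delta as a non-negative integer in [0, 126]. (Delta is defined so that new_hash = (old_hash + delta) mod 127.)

Delta formula: (val(new) - val(old)) * B^(n-1-k) mod M
  val('c') - val('g') = 3 - 7 = -4
  B^(n-1-k) = 7^4 mod 127 = 115
  Delta = -4 * 115 mod 127 = 48

Answer: 48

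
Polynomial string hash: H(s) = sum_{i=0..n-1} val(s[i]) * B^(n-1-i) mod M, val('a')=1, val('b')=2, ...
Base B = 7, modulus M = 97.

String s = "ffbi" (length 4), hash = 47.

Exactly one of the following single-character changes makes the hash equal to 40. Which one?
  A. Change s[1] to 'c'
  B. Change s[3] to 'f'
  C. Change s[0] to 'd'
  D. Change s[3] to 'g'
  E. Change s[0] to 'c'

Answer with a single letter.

Option A: s[1]='f'->'c', delta=(3-6)*7^2 mod 97 = 47, hash=47+47 mod 97 = 94
Option B: s[3]='i'->'f', delta=(6-9)*7^0 mod 97 = 94, hash=47+94 mod 97 = 44
Option C: s[0]='f'->'d', delta=(4-6)*7^3 mod 97 = 90, hash=47+90 mod 97 = 40 <-- target
Option D: s[3]='i'->'g', delta=(7-9)*7^0 mod 97 = 95, hash=47+95 mod 97 = 45
Option E: s[0]='f'->'c', delta=(3-6)*7^3 mod 97 = 38, hash=47+38 mod 97 = 85

Answer: C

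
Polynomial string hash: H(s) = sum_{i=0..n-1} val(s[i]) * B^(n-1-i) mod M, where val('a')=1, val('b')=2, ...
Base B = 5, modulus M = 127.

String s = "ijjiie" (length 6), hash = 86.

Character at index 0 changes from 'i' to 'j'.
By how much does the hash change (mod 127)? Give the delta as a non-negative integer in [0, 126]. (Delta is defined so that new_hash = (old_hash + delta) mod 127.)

Delta formula: (val(new) - val(old)) * B^(n-1-k) mod M
  val('j') - val('i') = 10 - 9 = 1
  B^(n-1-k) = 5^5 mod 127 = 77
  Delta = 1 * 77 mod 127 = 77

Answer: 77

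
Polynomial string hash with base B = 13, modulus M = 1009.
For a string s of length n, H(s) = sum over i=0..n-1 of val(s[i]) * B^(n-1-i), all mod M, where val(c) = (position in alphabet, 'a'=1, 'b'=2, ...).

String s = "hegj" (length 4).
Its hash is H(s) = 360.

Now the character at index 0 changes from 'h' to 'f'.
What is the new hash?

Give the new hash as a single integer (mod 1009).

Answer: 2

Derivation:
val('h') = 8, val('f') = 6
Position k = 0, exponent = n-1-k = 3
B^3 mod M = 13^3 mod 1009 = 179
Delta = (6 - 8) * 179 mod 1009 = 651
New hash = (360 + 651) mod 1009 = 2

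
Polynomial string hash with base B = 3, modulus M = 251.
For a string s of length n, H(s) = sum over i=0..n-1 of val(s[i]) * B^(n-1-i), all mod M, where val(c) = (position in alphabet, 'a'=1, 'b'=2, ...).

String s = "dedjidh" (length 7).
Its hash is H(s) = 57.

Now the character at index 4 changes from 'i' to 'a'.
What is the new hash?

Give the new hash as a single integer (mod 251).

Answer: 236

Derivation:
val('i') = 9, val('a') = 1
Position k = 4, exponent = n-1-k = 2
B^2 mod M = 3^2 mod 251 = 9
Delta = (1 - 9) * 9 mod 251 = 179
New hash = (57 + 179) mod 251 = 236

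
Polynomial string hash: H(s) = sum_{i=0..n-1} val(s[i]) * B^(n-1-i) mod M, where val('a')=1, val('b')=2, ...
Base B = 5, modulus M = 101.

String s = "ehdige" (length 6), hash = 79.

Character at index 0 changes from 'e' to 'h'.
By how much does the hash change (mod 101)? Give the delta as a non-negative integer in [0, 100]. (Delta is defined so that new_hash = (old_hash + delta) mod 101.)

Delta formula: (val(new) - val(old)) * B^(n-1-k) mod M
  val('h') - val('e') = 8 - 5 = 3
  B^(n-1-k) = 5^5 mod 101 = 95
  Delta = 3 * 95 mod 101 = 83

Answer: 83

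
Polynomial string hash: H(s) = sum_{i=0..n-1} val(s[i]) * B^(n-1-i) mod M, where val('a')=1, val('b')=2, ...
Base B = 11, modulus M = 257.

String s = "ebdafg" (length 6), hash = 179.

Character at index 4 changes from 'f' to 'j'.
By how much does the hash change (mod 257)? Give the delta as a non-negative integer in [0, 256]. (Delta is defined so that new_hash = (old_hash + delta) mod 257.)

Answer: 44

Derivation:
Delta formula: (val(new) - val(old)) * B^(n-1-k) mod M
  val('j') - val('f') = 10 - 6 = 4
  B^(n-1-k) = 11^1 mod 257 = 11
  Delta = 4 * 11 mod 257 = 44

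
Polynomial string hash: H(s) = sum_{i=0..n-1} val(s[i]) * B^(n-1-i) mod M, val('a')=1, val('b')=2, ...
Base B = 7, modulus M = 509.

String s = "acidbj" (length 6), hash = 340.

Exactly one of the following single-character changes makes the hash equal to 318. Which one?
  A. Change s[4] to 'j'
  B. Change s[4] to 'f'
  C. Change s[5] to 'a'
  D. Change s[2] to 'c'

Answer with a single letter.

Option A: s[4]='b'->'j', delta=(10-2)*7^1 mod 509 = 56, hash=340+56 mod 509 = 396
Option B: s[4]='b'->'f', delta=(6-2)*7^1 mod 509 = 28, hash=340+28 mod 509 = 368
Option C: s[5]='j'->'a', delta=(1-10)*7^0 mod 509 = 500, hash=340+500 mod 509 = 331
Option D: s[2]='i'->'c', delta=(3-9)*7^3 mod 509 = 487, hash=340+487 mod 509 = 318 <-- target

Answer: D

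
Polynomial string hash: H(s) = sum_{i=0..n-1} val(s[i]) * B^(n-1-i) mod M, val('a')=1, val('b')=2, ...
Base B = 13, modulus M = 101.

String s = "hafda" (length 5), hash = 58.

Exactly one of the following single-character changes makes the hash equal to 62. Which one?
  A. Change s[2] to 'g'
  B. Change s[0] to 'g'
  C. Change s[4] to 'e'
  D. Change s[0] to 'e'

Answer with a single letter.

Option A: s[2]='f'->'g', delta=(7-6)*13^2 mod 101 = 68, hash=58+68 mod 101 = 25
Option B: s[0]='h'->'g', delta=(7-8)*13^4 mod 101 = 22, hash=58+22 mod 101 = 80
Option C: s[4]='a'->'e', delta=(5-1)*13^0 mod 101 = 4, hash=58+4 mod 101 = 62 <-- target
Option D: s[0]='h'->'e', delta=(5-8)*13^4 mod 101 = 66, hash=58+66 mod 101 = 23

Answer: C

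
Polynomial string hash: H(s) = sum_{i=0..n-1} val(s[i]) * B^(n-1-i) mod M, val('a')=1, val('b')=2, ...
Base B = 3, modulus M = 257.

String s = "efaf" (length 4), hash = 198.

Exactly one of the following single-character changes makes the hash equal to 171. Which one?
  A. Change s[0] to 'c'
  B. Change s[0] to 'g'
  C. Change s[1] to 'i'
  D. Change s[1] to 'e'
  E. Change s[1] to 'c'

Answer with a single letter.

Answer: E

Derivation:
Option A: s[0]='e'->'c', delta=(3-5)*3^3 mod 257 = 203, hash=198+203 mod 257 = 144
Option B: s[0]='e'->'g', delta=(7-5)*3^3 mod 257 = 54, hash=198+54 mod 257 = 252
Option C: s[1]='f'->'i', delta=(9-6)*3^2 mod 257 = 27, hash=198+27 mod 257 = 225
Option D: s[1]='f'->'e', delta=(5-6)*3^2 mod 257 = 248, hash=198+248 mod 257 = 189
Option E: s[1]='f'->'c', delta=(3-6)*3^2 mod 257 = 230, hash=198+230 mod 257 = 171 <-- target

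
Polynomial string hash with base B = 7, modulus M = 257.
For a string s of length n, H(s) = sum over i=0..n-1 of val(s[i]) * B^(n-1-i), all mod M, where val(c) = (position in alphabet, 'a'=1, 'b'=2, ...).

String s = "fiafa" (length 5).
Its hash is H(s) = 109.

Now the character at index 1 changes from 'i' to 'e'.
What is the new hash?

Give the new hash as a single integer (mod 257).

val('i') = 9, val('e') = 5
Position k = 1, exponent = n-1-k = 3
B^3 mod M = 7^3 mod 257 = 86
Delta = (5 - 9) * 86 mod 257 = 170
New hash = (109 + 170) mod 257 = 22

Answer: 22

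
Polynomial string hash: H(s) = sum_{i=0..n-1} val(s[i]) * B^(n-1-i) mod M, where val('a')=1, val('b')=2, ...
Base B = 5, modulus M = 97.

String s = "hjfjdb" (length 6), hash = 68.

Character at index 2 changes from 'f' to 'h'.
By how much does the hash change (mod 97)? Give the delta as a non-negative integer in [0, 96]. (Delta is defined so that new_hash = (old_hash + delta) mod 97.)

Delta formula: (val(new) - val(old)) * B^(n-1-k) mod M
  val('h') - val('f') = 8 - 6 = 2
  B^(n-1-k) = 5^3 mod 97 = 28
  Delta = 2 * 28 mod 97 = 56

Answer: 56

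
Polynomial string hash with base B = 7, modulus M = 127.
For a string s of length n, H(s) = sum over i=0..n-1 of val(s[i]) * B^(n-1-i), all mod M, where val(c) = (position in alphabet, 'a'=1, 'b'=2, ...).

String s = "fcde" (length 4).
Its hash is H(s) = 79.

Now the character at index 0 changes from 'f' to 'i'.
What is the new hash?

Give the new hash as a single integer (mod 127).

Answer: 92

Derivation:
val('f') = 6, val('i') = 9
Position k = 0, exponent = n-1-k = 3
B^3 mod M = 7^3 mod 127 = 89
Delta = (9 - 6) * 89 mod 127 = 13
New hash = (79 + 13) mod 127 = 92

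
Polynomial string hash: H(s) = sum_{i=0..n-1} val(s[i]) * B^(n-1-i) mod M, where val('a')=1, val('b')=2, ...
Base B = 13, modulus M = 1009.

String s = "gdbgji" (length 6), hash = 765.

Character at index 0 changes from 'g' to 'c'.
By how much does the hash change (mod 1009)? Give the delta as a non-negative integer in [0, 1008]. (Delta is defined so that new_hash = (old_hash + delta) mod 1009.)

Delta formula: (val(new) - val(old)) * B^(n-1-k) mod M
  val('c') - val('g') = 3 - 7 = -4
  B^(n-1-k) = 13^5 mod 1009 = 990
  Delta = -4 * 990 mod 1009 = 76

Answer: 76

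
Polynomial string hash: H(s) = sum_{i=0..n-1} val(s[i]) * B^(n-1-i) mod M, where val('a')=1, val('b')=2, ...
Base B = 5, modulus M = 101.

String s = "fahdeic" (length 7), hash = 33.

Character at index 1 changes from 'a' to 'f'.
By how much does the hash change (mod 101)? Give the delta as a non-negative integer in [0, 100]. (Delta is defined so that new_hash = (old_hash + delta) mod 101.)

Answer: 71

Derivation:
Delta formula: (val(new) - val(old)) * B^(n-1-k) mod M
  val('f') - val('a') = 6 - 1 = 5
  B^(n-1-k) = 5^5 mod 101 = 95
  Delta = 5 * 95 mod 101 = 71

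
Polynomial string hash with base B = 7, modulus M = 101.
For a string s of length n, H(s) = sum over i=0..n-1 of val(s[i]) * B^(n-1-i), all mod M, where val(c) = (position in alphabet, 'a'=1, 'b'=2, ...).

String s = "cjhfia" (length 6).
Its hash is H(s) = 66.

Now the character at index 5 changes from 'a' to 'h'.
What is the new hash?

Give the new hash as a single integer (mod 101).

val('a') = 1, val('h') = 8
Position k = 5, exponent = n-1-k = 0
B^0 mod M = 7^0 mod 101 = 1
Delta = (8 - 1) * 1 mod 101 = 7
New hash = (66 + 7) mod 101 = 73

Answer: 73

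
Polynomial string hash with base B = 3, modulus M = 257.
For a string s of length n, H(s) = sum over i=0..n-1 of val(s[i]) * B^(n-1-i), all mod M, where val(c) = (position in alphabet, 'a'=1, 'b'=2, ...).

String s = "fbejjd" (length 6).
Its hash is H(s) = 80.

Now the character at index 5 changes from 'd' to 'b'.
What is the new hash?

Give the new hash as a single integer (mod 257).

Answer: 78

Derivation:
val('d') = 4, val('b') = 2
Position k = 5, exponent = n-1-k = 0
B^0 mod M = 3^0 mod 257 = 1
Delta = (2 - 4) * 1 mod 257 = 255
New hash = (80 + 255) mod 257 = 78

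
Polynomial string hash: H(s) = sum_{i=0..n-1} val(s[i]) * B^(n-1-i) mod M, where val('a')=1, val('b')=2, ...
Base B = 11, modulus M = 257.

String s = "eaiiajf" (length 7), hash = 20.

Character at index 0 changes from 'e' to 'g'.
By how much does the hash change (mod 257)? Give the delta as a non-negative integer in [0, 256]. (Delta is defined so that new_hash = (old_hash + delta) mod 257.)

Delta formula: (val(new) - val(old)) * B^(n-1-k) mod M
  val('g') - val('e') = 7 - 5 = 2
  B^(n-1-k) = 11^6 mod 257 = 60
  Delta = 2 * 60 mod 257 = 120

Answer: 120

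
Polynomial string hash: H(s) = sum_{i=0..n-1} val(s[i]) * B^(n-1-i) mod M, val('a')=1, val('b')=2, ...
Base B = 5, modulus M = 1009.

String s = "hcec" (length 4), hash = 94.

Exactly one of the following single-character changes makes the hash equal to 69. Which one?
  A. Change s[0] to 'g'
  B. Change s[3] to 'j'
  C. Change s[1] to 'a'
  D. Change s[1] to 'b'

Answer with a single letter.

Answer: D

Derivation:
Option A: s[0]='h'->'g', delta=(7-8)*5^3 mod 1009 = 884, hash=94+884 mod 1009 = 978
Option B: s[3]='c'->'j', delta=(10-3)*5^0 mod 1009 = 7, hash=94+7 mod 1009 = 101
Option C: s[1]='c'->'a', delta=(1-3)*5^2 mod 1009 = 959, hash=94+959 mod 1009 = 44
Option D: s[1]='c'->'b', delta=(2-3)*5^2 mod 1009 = 984, hash=94+984 mod 1009 = 69 <-- target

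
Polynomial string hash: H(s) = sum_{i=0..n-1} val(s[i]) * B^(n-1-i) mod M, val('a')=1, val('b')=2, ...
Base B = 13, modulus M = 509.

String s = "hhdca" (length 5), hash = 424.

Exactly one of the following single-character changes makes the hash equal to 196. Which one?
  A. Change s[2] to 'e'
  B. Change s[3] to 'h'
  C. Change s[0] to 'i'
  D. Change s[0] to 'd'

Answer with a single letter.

Answer: D

Derivation:
Option A: s[2]='d'->'e', delta=(5-4)*13^2 mod 509 = 169, hash=424+169 mod 509 = 84
Option B: s[3]='c'->'h', delta=(8-3)*13^1 mod 509 = 65, hash=424+65 mod 509 = 489
Option C: s[0]='h'->'i', delta=(9-8)*13^4 mod 509 = 57, hash=424+57 mod 509 = 481
Option D: s[0]='h'->'d', delta=(4-8)*13^4 mod 509 = 281, hash=424+281 mod 509 = 196 <-- target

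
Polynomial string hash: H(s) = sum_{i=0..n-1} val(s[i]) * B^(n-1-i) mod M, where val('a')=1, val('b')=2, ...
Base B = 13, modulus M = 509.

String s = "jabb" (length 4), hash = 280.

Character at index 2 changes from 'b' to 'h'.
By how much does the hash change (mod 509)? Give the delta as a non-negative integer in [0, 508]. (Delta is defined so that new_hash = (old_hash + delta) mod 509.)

Answer: 78

Derivation:
Delta formula: (val(new) - val(old)) * B^(n-1-k) mod M
  val('h') - val('b') = 8 - 2 = 6
  B^(n-1-k) = 13^1 mod 509 = 13
  Delta = 6 * 13 mod 509 = 78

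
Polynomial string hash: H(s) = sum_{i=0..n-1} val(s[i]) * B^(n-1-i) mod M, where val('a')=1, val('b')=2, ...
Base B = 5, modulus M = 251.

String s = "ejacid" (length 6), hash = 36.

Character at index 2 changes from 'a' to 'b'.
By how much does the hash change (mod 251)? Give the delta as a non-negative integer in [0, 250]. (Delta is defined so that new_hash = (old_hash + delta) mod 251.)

Delta formula: (val(new) - val(old)) * B^(n-1-k) mod M
  val('b') - val('a') = 2 - 1 = 1
  B^(n-1-k) = 5^3 mod 251 = 125
  Delta = 1 * 125 mod 251 = 125

Answer: 125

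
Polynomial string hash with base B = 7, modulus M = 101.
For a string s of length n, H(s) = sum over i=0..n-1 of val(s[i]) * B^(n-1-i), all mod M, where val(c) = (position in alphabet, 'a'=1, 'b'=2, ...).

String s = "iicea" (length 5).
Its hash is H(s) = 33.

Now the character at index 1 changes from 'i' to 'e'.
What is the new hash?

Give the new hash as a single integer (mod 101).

val('i') = 9, val('e') = 5
Position k = 1, exponent = n-1-k = 3
B^3 mod M = 7^3 mod 101 = 40
Delta = (5 - 9) * 40 mod 101 = 42
New hash = (33 + 42) mod 101 = 75

Answer: 75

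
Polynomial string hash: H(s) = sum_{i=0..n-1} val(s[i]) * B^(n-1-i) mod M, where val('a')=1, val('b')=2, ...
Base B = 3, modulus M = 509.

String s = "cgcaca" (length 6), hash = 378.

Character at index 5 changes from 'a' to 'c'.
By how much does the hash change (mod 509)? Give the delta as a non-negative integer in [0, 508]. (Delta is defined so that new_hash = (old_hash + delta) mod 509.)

Delta formula: (val(new) - val(old)) * B^(n-1-k) mod M
  val('c') - val('a') = 3 - 1 = 2
  B^(n-1-k) = 3^0 mod 509 = 1
  Delta = 2 * 1 mod 509 = 2

Answer: 2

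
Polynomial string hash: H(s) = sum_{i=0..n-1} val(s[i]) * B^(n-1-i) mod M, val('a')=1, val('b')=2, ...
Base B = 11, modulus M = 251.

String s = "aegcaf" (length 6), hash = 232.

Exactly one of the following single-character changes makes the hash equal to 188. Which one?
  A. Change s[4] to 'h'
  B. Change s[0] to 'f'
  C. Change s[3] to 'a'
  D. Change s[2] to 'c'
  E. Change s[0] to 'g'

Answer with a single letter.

Answer: E

Derivation:
Option A: s[4]='a'->'h', delta=(8-1)*11^1 mod 251 = 77, hash=232+77 mod 251 = 58
Option B: s[0]='a'->'f', delta=(6-1)*11^5 mod 251 = 47, hash=232+47 mod 251 = 28
Option C: s[3]='c'->'a', delta=(1-3)*11^2 mod 251 = 9, hash=232+9 mod 251 = 241
Option D: s[2]='g'->'c', delta=(3-7)*11^3 mod 251 = 198, hash=232+198 mod 251 = 179
Option E: s[0]='a'->'g', delta=(7-1)*11^5 mod 251 = 207, hash=232+207 mod 251 = 188 <-- target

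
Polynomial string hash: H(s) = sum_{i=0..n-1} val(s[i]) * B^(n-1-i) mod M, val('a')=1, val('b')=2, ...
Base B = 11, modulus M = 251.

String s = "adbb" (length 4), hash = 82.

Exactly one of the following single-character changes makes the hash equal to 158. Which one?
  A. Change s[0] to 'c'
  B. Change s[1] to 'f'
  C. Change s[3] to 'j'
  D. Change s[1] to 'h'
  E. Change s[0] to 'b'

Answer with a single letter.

Answer: E

Derivation:
Option A: s[0]='a'->'c', delta=(3-1)*11^3 mod 251 = 152, hash=82+152 mod 251 = 234
Option B: s[1]='d'->'f', delta=(6-4)*11^2 mod 251 = 242, hash=82+242 mod 251 = 73
Option C: s[3]='b'->'j', delta=(10-2)*11^0 mod 251 = 8, hash=82+8 mod 251 = 90
Option D: s[1]='d'->'h', delta=(8-4)*11^2 mod 251 = 233, hash=82+233 mod 251 = 64
Option E: s[0]='a'->'b', delta=(2-1)*11^3 mod 251 = 76, hash=82+76 mod 251 = 158 <-- target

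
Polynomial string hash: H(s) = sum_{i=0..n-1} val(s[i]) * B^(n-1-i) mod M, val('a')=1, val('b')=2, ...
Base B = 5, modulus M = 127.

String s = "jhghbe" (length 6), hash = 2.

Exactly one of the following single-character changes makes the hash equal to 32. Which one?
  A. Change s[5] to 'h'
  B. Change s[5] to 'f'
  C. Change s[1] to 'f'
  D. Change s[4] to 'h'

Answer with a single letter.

Option A: s[5]='e'->'h', delta=(8-5)*5^0 mod 127 = 3, hash=2+3 mod 127 = 5
Option B: s[5]='e'->'f', delta=(6-5)*5^0 mod 127 = 1, hash=2+1 mod 127 = 3
Option C: s[1]='h'->'f', delta=(6-8)*5^4 mod 127 = 20, hash=2+20 mod 127 = 22
Option D: s[4]='b'->'h', delta=(8-2)*5^1 mod 127 = 30, hash=2+30 mod 127 = 32 <-- target

Answer: D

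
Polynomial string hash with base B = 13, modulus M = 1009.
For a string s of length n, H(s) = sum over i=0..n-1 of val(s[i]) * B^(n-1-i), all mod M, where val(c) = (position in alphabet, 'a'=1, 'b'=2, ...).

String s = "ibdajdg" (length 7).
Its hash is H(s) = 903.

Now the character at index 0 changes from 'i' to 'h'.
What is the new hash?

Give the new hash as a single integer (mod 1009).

Answer: 141

Derivation:
val('i') = 9, val('h') = 8
Position k = 0, exponent = n-1-k = 6
B^6 mod M = 13^6 mod 1009 = 762
Delta = (8 - 9) * 762 mod 1009 = 247
New hash = (903 + 247) mod 1009 = 141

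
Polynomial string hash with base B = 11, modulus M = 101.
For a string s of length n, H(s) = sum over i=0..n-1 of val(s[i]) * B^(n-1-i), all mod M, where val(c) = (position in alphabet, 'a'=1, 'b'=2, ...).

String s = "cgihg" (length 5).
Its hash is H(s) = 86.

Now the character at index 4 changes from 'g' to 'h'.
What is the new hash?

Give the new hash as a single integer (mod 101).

val('g') = 7, val('h') = 8
Position k = 4, exponent = n-1-k = 0
B^0 mod M = 11^0 mod 101 = 1
Delta = (8 - 7) * 1 mod 101 = 1
New hash = (86 + 1) mod 101 = 87

Answer: 87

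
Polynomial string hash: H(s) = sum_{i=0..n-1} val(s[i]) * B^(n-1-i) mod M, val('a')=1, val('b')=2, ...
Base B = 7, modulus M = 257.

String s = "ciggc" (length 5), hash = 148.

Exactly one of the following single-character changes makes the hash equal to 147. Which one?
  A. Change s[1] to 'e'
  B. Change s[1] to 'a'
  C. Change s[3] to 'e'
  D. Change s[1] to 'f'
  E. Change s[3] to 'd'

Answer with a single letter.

Answer: D

Derivation:
Option A: s[1]='i'->'e', delta=(5-9)*7^3 mod 257 = 170, hash=148+170 mod 257 = 61
Option B: s[1]='i'->'a', delta=(1-9)*7^3 mod 257 = 83, hash=148+83 mod 257 = 231
Option C: s[3]='g'->'e', delta=(5-7)*7^1 mod 257 = 243, hash=148+243 mod 257 = 134
Option D: s[1]='i'->'f', delta=(6-9)*7^3 mod 257 = 256, hash=148+256 mod 257 = 147 <-- target
Option E: s[3]='g'->'d', delta=(4-7)*7^1 mod 257 = 236, hash=148+236 mod 257 = 127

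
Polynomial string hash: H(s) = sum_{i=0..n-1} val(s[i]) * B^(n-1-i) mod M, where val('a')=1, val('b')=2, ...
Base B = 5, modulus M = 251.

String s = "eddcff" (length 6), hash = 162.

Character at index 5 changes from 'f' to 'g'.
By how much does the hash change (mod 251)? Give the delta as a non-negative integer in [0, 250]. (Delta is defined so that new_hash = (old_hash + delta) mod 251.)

Answer: 1

Derivation:
Delta formula: (val(new) - val(old)) * B^(n-1-k) mod M
  val('g') - val('f') = 7 - 6 = 1
  B^(n-1-k) = 5^0 mod 251 = 1
  Delta = 1 * 1 mod 251 = 1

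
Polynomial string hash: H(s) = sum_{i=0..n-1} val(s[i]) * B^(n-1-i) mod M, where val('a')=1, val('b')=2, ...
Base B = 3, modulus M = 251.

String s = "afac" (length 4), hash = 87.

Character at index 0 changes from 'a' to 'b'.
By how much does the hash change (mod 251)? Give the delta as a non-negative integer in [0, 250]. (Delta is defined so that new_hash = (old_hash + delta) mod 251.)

Answer: 27

Derivation:
Delta formula: (val(new) - val(old)) * B^(n-1-k) mod M
  val('b') - val('a') = 2 - 1 = 1
  B^(n-1-k) = 3^3 mod 251 = 27
  Delta = 1 * 27 mod 251 = 27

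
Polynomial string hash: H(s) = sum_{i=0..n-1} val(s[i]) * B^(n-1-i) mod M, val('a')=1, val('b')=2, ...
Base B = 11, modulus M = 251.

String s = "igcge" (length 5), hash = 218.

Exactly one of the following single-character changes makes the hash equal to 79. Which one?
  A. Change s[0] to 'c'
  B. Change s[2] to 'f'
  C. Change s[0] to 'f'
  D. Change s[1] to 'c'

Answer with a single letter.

Option A: s[0]='i'->'c', delta=(3-9)*11^4 mod 251 = 4, hash=218+4 mod 251 = 222
Option B: s[2]='c'->'f', delta=(6-3)*11^2 mod 251 = 112, hash=218+112 mod 251 = 79 <-- target
Option C: s[0]='i'->'f', delta=(6-9)*11^4 mod 251 = 2, hash=218+2 mod 251 = 220
Option D: s[1]='g'->'c', delta=(3-7)*11^3 mod 251 = 198, hash=218+198 mod 251 = 165

Answer: B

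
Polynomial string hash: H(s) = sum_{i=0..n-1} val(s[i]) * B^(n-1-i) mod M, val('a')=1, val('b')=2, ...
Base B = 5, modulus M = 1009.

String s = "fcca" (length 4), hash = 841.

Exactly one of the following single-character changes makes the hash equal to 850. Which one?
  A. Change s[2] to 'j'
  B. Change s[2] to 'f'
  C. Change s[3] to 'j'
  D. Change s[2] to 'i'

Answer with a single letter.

Option A: s[2]='c'->'j', delta=(10-3)*5^1 mod 1009 = 35, hash=841+35 mod 1009 = 876
Option B: s[2]='c'->'f', delta=(6-3)*5^1 mod 1009 = 15, hash=841+15 mod 1009 = 856
Option C: s[3]='a'->'j', delta=(10-1)*5^0 mod 1009 = 9, hash=841+9 mod 1009 = 850 <-- target
Option D: s[2]='c'->'i', delta=(9-3)*5^1 mod 1009 = 30, hash=841+30 mod 1009 = 871

Answer: C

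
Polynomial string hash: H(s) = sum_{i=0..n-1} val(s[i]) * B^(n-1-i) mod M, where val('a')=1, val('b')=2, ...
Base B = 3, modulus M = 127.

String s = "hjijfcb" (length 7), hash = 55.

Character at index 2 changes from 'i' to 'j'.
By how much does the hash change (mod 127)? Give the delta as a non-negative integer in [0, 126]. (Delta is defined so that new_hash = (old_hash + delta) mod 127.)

Answer: 81

Derivation:
Delta formula: (val(new) - val(old)) * B^(n-1-k) mod M
  val('j') - val('i') = 10 - 9 = 1
  B^(n-1-k) = 3^4 mod 127 = 81
  Delta = 1 * 81 mod 127 = 81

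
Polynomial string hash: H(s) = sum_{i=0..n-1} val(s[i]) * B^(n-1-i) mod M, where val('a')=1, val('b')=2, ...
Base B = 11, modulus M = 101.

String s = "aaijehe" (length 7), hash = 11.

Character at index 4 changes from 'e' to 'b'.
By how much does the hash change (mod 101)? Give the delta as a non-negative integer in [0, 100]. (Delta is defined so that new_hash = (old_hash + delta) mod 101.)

Delta formula: (val(new) - val(old)) * B^(n-1-k) mod M
  val('b') - val('e') = 2 - 5 = -3
  B^(n-1-k) = 11^2 mod 101 = 20
  Delta = -3 * 20 mod 101 = 41

Answer: 41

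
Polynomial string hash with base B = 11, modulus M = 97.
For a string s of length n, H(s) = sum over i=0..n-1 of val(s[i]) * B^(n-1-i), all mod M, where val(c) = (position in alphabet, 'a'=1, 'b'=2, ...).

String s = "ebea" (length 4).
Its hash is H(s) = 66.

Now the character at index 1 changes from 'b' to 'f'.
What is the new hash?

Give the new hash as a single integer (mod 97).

Answer: 65

Derivation:
val('b') = 2, val('f') = 6
Position k = 1, exponent = n-1-k = 2
B^2 mod M = 11^2 mod 97 = 24
Delta = (6 - 2) * 24 mod 97 = 96
New hash = (66 + 96) mod 97 = 65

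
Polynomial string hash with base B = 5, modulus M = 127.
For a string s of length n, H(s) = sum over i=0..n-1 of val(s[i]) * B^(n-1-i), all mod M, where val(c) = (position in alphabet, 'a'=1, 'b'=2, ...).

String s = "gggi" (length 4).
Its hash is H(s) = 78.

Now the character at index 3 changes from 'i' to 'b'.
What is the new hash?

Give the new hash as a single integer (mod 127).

val('i') = 9, val('b') = 2
Position k = 3, exponent = n-1-k = 0
B^0 mod M = 5^0 mod 127 = 1
Delta = (2 - 9) * 1 mod 127 = 120
New hash = (78 + 120) mod 127 = 71

Answer: 71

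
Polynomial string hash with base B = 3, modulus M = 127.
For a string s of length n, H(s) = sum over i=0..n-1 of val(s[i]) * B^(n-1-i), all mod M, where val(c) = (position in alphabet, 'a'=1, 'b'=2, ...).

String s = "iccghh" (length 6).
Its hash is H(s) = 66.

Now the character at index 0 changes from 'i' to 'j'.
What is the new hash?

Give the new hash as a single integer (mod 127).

val('i') = 9, val('j') = 10
Position k = 0, exponent = n-1-k = 5
B^5 mod M = 3^5 mod 127 = 116
Delta = (10 - 9) * 116 mod 127 = 116
New hash = (66 + 116) mod 127 = 55

Answer: 55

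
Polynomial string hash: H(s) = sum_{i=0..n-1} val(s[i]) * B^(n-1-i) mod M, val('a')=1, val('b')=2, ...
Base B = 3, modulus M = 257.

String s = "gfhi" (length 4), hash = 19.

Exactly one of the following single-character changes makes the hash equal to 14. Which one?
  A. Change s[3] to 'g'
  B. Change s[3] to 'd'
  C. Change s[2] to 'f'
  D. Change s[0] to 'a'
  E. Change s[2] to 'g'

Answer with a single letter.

Option A: s[3]='i'->'g', delta=(7-9)*3^0 mod 257 = 255, hash=19+255 mod 257 = 17
Option B: s[3]='i'->'d', delta=(4-9)*3^0 mod 257 = 252, hash=19+252 mod 257 = 14 <-- target
Option C: s[2]='h'->'f', delta=(6-8)*3^1 mod 257 = 251, hash=19+251 mod 257 = 13
Option D: s[0]='g'->'a', delta=(1-7)*3^3 mod 257 = 95, hash=19+95 mod 257 = 114
Option E: s[2]='h'->'g', delta=(7-8)*3^1 mod 257 = 254, hash=19+254 mod 257 = 16

Answer: B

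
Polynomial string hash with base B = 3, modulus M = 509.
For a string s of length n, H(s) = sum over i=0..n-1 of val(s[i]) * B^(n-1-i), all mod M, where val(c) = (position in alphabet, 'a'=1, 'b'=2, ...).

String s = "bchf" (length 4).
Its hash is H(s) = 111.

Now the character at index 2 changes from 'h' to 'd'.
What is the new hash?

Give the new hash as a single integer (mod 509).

val('h') = 8, val('d') = 4
Position k = 2, exponent = n-1-k = 1
B^1 mod M = 3^1 mod 509 = 3
Delta = (4 - 8) * 3 mod 509 = 497
New hash = (111 + 497) mod 509 = 99

Answer: 99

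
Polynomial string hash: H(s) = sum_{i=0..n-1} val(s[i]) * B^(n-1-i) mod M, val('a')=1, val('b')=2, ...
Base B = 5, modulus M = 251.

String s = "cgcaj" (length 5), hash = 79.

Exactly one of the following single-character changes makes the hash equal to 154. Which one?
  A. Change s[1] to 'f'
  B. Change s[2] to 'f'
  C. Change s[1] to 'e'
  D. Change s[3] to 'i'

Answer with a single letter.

Answer: B

Derivation:
Option A: s[1]='g'->'f', delta=(6-7)*5^3 mod 251 = 126, hash=79+126 mod 251 = 205
Option B: s[2]='c'->'f', delta=(6-3)*5^2 mod 251 = 75, hash=79+75 mod 251 = 154 <-- target
Option C: s[1]='g'->'e', delta=(5-7)*5^3 mod 251 = 1, hash=79+1 mod 251 = 80
Option D: s[3]='a'->'i', delta=(9-1)*5^1 mod 251 = 40, hash=79+40 mod 251 = 119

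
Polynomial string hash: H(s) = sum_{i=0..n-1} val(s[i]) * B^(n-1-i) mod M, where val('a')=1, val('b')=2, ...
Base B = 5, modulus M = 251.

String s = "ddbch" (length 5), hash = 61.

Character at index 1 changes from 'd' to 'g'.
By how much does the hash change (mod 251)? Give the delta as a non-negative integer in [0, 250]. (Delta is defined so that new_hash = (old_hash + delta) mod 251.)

Delta formula: (val(new) - val(old)) * B^(n-1-k) mod M
  val('g') - val('d') = 7 - 4 = 3
  B^(n-1-k) = 5^3 mod 251 = 125
  Delta = 3 * 125 mod 251 = 124

Answer: 124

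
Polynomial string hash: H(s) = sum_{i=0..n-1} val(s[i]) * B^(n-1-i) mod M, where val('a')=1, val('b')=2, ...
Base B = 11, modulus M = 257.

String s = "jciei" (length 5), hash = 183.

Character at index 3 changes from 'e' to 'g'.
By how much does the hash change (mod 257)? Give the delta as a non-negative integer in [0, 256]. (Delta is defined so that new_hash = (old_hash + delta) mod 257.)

Answer: 22

Derivation:
Delta formula: (val(new) - val(old)) * B^(n-1-k) mod M
  val('g') - val('e') = 7 - 5 = 2
  B^(n-1-k) = 11^1 mod 257 = 11
  Delta = 2 * 11 mod 257 = 22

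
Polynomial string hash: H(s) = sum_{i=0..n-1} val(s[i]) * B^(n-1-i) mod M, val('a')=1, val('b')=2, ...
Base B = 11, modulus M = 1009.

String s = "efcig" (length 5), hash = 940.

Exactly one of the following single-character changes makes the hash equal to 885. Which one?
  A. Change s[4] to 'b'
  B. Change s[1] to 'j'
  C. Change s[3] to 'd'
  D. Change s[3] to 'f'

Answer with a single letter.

Answer: C

Derivation:
Option A: s[4]='g'->'b', delta=(2-7)*11^0 mod 1009 = 1004, hash=940+1004 mod 1009 = 935
Option B: s[1]='f'->'j', delta=(10-6)*11^3 mod 1009 = 279, hash=940+279 mod 1009 = 210
Option C: s[3]='i'->'d', delta=(4-9)*11^1 mod 1009 = 954, hash=940+954 mod 1009 = 885 <-- target
Option D: s[3]='i'->'f', delta=(6-9)*11^1 mod 1009 = 976, hash=940+976 mod 1009 = 907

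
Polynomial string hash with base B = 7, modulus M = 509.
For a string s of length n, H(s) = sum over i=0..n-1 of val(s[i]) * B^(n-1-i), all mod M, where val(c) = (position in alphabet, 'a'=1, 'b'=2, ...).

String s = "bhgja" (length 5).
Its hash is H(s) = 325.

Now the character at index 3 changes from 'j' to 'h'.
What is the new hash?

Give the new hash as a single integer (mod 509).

val('j') = 10, val('h') = 8
Position k = 3, exponent = n-1-k = 1
B^1 mod M = 7^1 mod 509 = 7
Delta = (8 - 10) * 7 mod 509 = 495
New hash = (325 + 495) mod 509 = 311

Answer: 311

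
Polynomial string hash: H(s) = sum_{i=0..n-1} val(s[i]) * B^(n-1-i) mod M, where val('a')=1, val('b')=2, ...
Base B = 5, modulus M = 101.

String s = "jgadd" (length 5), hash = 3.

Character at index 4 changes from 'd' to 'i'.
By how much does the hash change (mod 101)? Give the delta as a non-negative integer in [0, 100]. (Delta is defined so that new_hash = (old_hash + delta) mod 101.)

Answer: 5

Derivation:
Delta formula: (val(new) - val(old)) * B^(n-1-k) mod M
  val('i') - val('d') = 9 - 4 = 5
  B^(n-1-k) = 5^0 mod 101 = 1
  Delta = 5 * 1 mod 101 = 5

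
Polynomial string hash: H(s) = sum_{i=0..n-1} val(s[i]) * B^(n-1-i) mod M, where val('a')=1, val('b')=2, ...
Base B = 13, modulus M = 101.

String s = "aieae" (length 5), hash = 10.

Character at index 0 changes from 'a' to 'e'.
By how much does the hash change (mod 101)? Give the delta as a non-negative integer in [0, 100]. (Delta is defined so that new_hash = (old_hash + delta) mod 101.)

Delta formula: (val(new) - val(old)) * B^(n-1-k) mod M
  val('e') - val('a') = 5 - 1 = 4
  B^(n-1-k) = 13^4 mod 101 = 79
  Delta = 4 * 79 mod 101 = 13

Answer: 13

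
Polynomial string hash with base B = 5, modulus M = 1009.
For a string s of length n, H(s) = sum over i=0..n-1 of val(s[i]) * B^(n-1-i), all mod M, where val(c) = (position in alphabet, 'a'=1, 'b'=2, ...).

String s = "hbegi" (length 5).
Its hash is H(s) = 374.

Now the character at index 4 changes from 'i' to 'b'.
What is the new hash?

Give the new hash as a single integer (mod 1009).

val('i') = 9, val('b') = 2
Position k = 4, exponent = n-1-k = 0
B^0 mod M = 5^0 mod 1009 = 1
Delta = (2 - 9) * 1 mod 1009 = 1002
New hash = (374 + 1002) mod 1009 = 367

Answer: 367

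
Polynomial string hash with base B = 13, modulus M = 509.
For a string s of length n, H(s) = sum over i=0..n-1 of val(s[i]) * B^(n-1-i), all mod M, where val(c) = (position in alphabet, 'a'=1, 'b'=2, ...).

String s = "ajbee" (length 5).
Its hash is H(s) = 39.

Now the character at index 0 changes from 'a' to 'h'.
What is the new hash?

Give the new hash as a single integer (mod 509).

Answer: 438

Derivation:
val('a') = 1, val('h') = 8
Position k = 0, exponent = n-1-k = 4
B^4 mod M = 13^4 mod 509 = 57
Delta = (8 - 1) * 57 mod 509 = 399
New hash = (39 + 399) mod 509 = 438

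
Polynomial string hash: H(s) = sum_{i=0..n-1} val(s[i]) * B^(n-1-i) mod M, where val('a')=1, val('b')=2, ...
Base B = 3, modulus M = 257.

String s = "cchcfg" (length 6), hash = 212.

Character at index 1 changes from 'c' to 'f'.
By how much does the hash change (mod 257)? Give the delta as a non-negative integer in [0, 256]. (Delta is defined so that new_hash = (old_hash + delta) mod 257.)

Delta formula: (val(new) - val(old)) * B^(n-1-k) mod M
  val('f') - val('c') = 6 - 3 = 3
  B^(n-1-k) = 3^4 mod 257 = 81
  Delta = 3 * 81 mod 257 = 243

Answer: 243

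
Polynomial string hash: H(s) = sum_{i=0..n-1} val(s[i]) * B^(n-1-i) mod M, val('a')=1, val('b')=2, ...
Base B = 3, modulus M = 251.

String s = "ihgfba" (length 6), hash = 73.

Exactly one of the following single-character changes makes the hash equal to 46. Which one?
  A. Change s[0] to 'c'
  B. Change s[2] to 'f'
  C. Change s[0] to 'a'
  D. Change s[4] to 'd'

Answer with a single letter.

Option A: s[0]='i'->'c', delta=(3-9)*3^5 mod 251 = 48, hash=73+48 mod 251 = 121
Option B: s[2]='g'->'f', delta=(6-7)*3^3 mod 251 = 224, hash=73+224 mod 251 = 46 <-- target
Option C: s[0]='i'->'a', delta=(1-9)*3^5 mod 251 = 64, hash=73+64 mod 251 = 137
Option D: s[4]='b'->'d', delta=(4-2)*3^1 mod 251 = 6, hash=73+6 mod 251 = 79

Answer: B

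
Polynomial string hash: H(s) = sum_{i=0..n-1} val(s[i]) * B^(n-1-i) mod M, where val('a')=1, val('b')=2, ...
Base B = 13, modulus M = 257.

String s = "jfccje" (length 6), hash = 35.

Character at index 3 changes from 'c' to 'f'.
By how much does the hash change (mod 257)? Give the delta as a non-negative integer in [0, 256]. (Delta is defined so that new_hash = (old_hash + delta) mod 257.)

Delta formula: (val(new) - val(old)) * B^(n-1-k) mod M
  val('f') - val('c') = 6 - 3 = 3
  B^(n-1-k) = 13^2 mod 257 = 169
  Delta = 3 * 169 mod 257 = 250

Answer: 250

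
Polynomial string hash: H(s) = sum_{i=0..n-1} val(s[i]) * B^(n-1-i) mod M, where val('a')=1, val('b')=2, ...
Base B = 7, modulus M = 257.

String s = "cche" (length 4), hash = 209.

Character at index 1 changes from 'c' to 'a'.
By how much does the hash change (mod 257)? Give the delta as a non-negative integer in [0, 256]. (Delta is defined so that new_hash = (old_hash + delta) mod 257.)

Answer: 159

Derivation:
Delta formula: (val(new) - val(old)) * B^(n-1-k) mod M
  val('a') - val('c') = 1 - 3 = -2
  B^(n-1-k) = 7^2 mod 257 = 49
  Delta = -2 * 49 mod 257 = 159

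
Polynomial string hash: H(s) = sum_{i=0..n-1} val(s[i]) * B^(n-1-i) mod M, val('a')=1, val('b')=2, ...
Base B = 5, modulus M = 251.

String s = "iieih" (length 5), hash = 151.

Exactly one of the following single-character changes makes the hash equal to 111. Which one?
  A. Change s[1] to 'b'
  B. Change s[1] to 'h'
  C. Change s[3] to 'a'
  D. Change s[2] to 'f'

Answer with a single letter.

Option A: s[1]='i'->'b', delta=(2-9)*5^3 mod 251 = 129, hash=151+129 mod 251 = 29
Option B: s[1]='i'->'h', delta=(8-9)*5^3 mod 251 = 126, hash=151+126 mod 251 = 26
Option C: s[3]='i'->'a', delta=(1-9)*5^1 mod 251 = 211, hash=151+211 mod 251 = 111 <-- target
Option D: s[2]='e'->'f', delta=(6-5)*5^2 mod 251 = 25, hash=151+25 mod 251 = 176

Answer: C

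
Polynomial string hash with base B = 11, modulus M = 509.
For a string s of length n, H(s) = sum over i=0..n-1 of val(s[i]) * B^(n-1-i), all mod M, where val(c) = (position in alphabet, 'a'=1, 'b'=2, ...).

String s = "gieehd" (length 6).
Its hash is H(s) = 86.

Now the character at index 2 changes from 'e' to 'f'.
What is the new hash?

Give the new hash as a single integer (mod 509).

Answer: 399

Derivation:
val('e') = 5, val('f') = 6
Position k = 2, exponent = n-1-k = 3
B^3 mod M = 11^3 mod 509 = 313
Delta = (6 - 5) * 313 mod 509 = 313
New hash = (86 + 313) mod 509 = 399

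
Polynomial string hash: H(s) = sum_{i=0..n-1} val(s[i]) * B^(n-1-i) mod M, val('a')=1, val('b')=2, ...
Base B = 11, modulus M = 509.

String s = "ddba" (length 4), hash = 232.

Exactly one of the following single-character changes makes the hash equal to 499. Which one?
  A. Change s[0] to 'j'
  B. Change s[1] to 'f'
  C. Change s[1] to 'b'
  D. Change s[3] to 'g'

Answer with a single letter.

Option A: s[0]='d'->'j', delta=(10-4)*11^3 mod 509 = 351, hash=232+351 mod 509 = 74
Option B: s[1]='d'->'f', delta=(6-4)*11^2 mod 509 = 242, hash=232+242 mod 509 = 474
Option C: s[1]='d'->'b', delta=(2-4)*11^2 mod 509 = 267, hash=232+267 mod 509 = 499 <-- target
Option D: s[3]='a'->'g', delta=(7-1)*11^0 mod 509 = 6, hash=232+6 mod 509 = 238

Answer: C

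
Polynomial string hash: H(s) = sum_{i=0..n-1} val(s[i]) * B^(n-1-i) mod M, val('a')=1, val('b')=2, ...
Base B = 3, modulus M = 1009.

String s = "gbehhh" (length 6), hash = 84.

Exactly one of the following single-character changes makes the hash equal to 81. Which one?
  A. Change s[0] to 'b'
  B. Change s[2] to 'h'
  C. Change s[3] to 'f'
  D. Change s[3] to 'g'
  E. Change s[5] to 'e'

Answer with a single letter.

Answer: E

Derivation:
Option A: s[0]='g'->'b', delta=(2-7)*3^5 mod 1009 = 803, hash=84+803 mod 1009 = 887
Option B: s[2]='e'->'h', delta=(8-5)*3^3 mod 1009 = 81, hash=84+81 mod 1009 = 165
Option C: s[3]='h'->'f', delta=(6-8)*3^2 mod 1009 = 991, hash=84+991 mod 1009 = 66
Option D: s[3]='h'->'g', delta=(7-8)*3^2 mod 1009 = 1000, hash=84+1000 mod 1009 = 75
Option E: s[5]='h'->'e', delta=(5-8)*3^0 mod 1009 = 1006, hash=84+1006 mod 1009 = 81 <-- target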